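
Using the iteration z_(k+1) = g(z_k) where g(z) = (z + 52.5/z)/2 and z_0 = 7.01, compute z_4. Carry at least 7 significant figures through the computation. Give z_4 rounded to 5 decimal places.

z_1 = g(7.010000) = 7.249650
z_2 = g(7.249650) = 7.245689
z_3 = g(7.245689) = 7.245688
z_4 = g(7.245688) = 7.245688

7.24569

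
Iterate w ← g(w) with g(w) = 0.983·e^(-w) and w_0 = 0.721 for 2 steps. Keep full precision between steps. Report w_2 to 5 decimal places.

w_1 = g(0.721000) = 0.477999
w_2 = g(0.477999) = 0.609482

0.60948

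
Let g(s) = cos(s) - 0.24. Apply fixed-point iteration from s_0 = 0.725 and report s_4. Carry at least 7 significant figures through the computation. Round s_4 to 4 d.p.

0.6041

s_1 = g(0.725000) = 0.508499
s_2 = g(0.508499) = 0.633476
s_3 = g(0.633476) = 0.565975
s_4 = g(0.565975) = 0.604066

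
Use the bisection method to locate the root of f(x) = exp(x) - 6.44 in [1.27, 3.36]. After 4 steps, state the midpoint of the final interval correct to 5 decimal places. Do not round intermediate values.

f(1.270000) = -2.879147, f(3.360000) = 22.349191 (opposite signs)
step 1: m = 2.315000, f(m) = 3.684923 > 0 → root in [1.270000, 2.315000]
step 2: m = 1.792500, f(m) = -0.435555 < 0 → root in [1.792500, 2.315000]
step 3: m = 2.053750, f(m) = 1.357085 > 0 → root in [1.792500, 2.053750]
step 4: m = 1.923125, f(m) = 0.402307 > 0 → root in [1.792500, 1.923125]
Midpoint of [1.792500, 1.923125] = 1.857813

1.85781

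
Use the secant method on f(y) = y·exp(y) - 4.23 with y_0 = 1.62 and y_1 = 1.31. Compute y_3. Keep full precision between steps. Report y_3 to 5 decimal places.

1.23389

Secant update: y_(k+1) = y_k − f(y_k)·(y_k − y_(k-1))/(f(y_k) − f(y_(k-1))).
f(y_0) = 3.956006, f(y_1) = 0.625088
y_2 = 1.310000 - (0.625088)·(1.310000 - 1.620000)/(0.625088 - (3.956006)) = 1.251825; f(y_2) = 0.147278
y_3 = 1.251825 - (0.147278)·(1.251825 - 1.310000)/(0.147278 - (0.625088)) = 1.233893; f(y_3) = 0.007898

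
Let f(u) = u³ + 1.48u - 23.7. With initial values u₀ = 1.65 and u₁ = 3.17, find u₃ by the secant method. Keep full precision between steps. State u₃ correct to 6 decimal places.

f(u_0) = -16.765875, f(u_1) = 12.846613
u_2 = 3.170000 - (12.846613)·(3.170000 - 1.650000)/(12.846613 - (-16.765875)) = 2.510587; f(u_2) = -4.159978
u_3 = 2.510587 - (-4.159978)·(2.510587 - 3.170000)/(-4.159978 - (12.846613)) = 2.671886; f(u_3) = -0.671081

2.671886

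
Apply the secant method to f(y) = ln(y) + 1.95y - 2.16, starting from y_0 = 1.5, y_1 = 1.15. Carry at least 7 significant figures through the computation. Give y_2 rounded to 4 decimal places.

f(y_0) = 1.170465, f(y_1) = 0.222262
y_2 = 1.150000 - (0.222262)·(1.150000 - 1.500000)/(0.222262 - (1.170465)) = 1.067959; f(y_2) = -0.011731

1.0680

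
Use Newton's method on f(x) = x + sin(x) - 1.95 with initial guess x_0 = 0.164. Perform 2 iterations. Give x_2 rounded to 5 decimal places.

1.06964

f'(x) = 1 + cos(x)
x_0 = 0.164000: f = -1.622734, f' = 1.986582 → x_1 = 0.164000 - (-1.622734)/(1.986582) = 0.980847
x_1 = 0.980847: f = -0.138184, f' = 1.556319 → x_2 = 0.980847 - (-0.138184)/(1.556319) = 1.069636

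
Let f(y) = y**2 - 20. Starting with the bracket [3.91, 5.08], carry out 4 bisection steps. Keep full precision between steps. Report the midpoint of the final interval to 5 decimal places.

4.45844

f(3.910000) = -4.711900, f(5.080000) = 5.806400 (opposite signs)
step 1: m = 4.495000, f(m) = 0.205025 > 0 → root in [3.910000, 4.495000]
step 2: m = 4.202500, f(m) = -2.338994 < 0 → root in [4.202500, 4.495000]
step 3: m = 4.348750, f(m) = -1.088373 < 0 → root in [4.348750, 4.495000]
step 4: m = 4.421875, f(m) = -0.447021 < 0 → root in [4.421875, 4.495000]
Midpoint of [4.421875, 4.495000] = 4.458438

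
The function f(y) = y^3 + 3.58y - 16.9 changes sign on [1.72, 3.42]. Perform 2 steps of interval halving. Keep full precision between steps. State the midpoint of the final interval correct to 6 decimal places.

f(1.720000) = -5.653952, f(3.420000) = 35.345288 (opposite signs)
step 1: m = 2.570000, f(m) = 9.275193 > 0 → root in [1.720000, 2.570000]
step 2: m = 2.145000, f(m) = 0.648299 > 0 → root in [1.720000, 2.145000]
Midpoint of [1.720000, 2.145000] = 1.932500

1.932500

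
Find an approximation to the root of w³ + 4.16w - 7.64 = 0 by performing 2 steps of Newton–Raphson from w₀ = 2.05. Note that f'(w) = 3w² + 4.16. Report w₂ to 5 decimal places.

1.31657

w_0 = 2.050000: f = 9.503125, f' = 16.767500 → w_1 = 2.050000 - (9.503125)/(16.767500) = 1.483241
w_1 = 1.483241: f = 1.793423, f' = 10.760015 → w_2 = 1.483241 - (1.793423)/(10.760015) = 1.316567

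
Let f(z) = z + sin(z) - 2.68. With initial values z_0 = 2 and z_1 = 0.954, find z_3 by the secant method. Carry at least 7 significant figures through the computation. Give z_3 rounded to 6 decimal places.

1.717632

Secant update: z_(k+1) = z_k − f(z_k)·(z_k − z_(k-1))/(f(z_k) − f(z_(k-1))).
f(z_0) = 0.229297, f(z_1) = -0.910264
z_2 = 0.954000 - (-0.910264)·(0.954000 - 2.000000)/(-0.910264 - (0.229297)) = 1.789529; f(z_2) = 0.085702
z_3 = 1.789529 - (0.085702)·(1.789529 - 0.954000)/(0.085702 - (-0.910264)) = 1.717632; f(z_3) = 0.026871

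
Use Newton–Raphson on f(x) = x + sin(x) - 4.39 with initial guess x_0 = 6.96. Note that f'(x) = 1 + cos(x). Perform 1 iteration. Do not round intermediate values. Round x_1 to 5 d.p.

x_0 = 6.960000: f = 3.196313, f' = 1.779572 → x_1 = 6.960000 - (3.196313)/(1.779572) = 5.163886

5.16389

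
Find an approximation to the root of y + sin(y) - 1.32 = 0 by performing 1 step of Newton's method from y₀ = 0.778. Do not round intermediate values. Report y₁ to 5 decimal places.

Newton update: y ← y − f(y)/f'(y).
f'(y) = 1 + cos(y)
y_0 = 0.778000: f = 0.159856, f' = 1.712319 → y_1 = 0.778000 - (0.159856)/(1.712319) = 0.684643

0.68464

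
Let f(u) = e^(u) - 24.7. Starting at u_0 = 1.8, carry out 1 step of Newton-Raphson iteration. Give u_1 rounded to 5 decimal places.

4.88288

f'(u) = e^(u)
u_0 = 1.800000: f = -18.650353, f' = 6.049647 → u_1 = 1.800000 - (-18.650353)/(6.049647) = 4.882883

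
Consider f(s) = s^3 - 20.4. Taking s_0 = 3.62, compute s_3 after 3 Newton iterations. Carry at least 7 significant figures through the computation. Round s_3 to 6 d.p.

Newton update: s ← s − f(s)/f'(s).
f'(s) = 3s^2
s_0 = 3.620000: f = 27.037928, f' = 39.313200 → s_1 = 3.620000 - (27.037928)/(39.313200) = 2.932243
s_1 = 2.932243: f = 4.811569, f' = 25.794147 → s_2 = 2.932243 - (4.811569)/(25.794147) = 2.745706
s_2 = 2.745706: f = 0.299601, f' = 22.616700 → s_3 = 2.745706 - (0.299601)/(22.616700) = 2.732459

2.732459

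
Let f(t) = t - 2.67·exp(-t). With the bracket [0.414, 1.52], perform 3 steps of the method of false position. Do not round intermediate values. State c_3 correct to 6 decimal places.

0.992754

f(0.414000) = -1.350873, f(1.520000) = 0.936039
step 1: c = 1.067311, f(c) = 0.149013 > 0 → new bracket [0.414000, 1.067311]
step 2: c = 1.002405, f(c) = 0.022527 > 0 → new bracket [0.414000, 1.002405]
step 3: c = 0.992754, f(c) = 0.003373 > 0 → new bracket [0.414000, 0.992754]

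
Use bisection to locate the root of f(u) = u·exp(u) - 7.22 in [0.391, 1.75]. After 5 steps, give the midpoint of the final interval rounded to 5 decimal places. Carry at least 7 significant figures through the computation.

1.55889

f(0.391000) = -6.641923, f(1.750000) = 2.850555 (opposite signs)
step 1: m = 1.070500, f(m) = -4.097525 < 0 → root in [1.070500, 1.750000]
step 2: m = 1.410250, f(m) = -1.442235 < 0 → root in [1.410250, 1.750000]
step 3: m = 1.580125, f(m) = 0.452396 > 0 → root in [1.410250, 1.580125]
step 4: m = 1.495188, f(m) = -0.551205 < 0 → root in [1.495188, 1.580125]
step 5: m = 1.537656, f(m) = -0.064255 < 0 → root in [1.537656, 1.580125]
Midpoint of [1.537656, 1.580125] = 1.558891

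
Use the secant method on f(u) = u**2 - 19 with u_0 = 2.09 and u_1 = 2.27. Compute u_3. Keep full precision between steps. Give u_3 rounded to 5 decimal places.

f(u_0) = -14.631900, f(u_1) = -13.847100
u_2 = 2.270000 - (-13.847100)·(2.270000 - 2.090000)/(-13.847100 - (-14.631900)) = 5.445940; f(u_2) = 10.658266
u_3 = 5.445940 - (10.658266)·(5.445940 - 2.270000)/(10.658266 - (-13.847100)) = 4.064610; f(u_3) = -2.478949

4.06461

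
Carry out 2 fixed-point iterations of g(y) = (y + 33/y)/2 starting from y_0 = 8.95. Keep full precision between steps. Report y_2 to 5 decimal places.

5.77064

y_1 = g(8.950000) = 6.318575
y_2 = g(6.318575) = 5.770636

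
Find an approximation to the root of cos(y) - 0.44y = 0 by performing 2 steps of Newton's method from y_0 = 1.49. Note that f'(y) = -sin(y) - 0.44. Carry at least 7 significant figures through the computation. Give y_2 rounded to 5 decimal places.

y_0 = 1.490000: f = -0.574892, f' = -1.436738 → y_1 = 1.490000 - (-0.574892)/(-1.436738) = 1.089863
y_1 = 1.089863: f = -0.016933, f' = -1.326564 → y_2 = 1.089863 - (-0.016933)/(-1.326564) = 1.077099

1.07710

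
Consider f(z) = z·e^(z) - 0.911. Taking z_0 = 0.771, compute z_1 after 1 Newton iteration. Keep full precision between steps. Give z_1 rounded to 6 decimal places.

Newton update: z ← z − f(z)/f'(z).
f'(z) = (z + 1)·e^(z)
z_0 = 0.771000: f = 0.755846, f' = 3.828773 → z_1 = 0.771000 - (0.755846)/(3.828773) = 0.573588

0.573588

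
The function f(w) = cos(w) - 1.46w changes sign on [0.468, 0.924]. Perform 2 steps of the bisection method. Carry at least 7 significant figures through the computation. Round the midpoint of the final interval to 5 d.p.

0.52500

f(0.468000) = 0.209192, f(0.924000) = -0.746407 (opposite signs)
step 1: m = 0.696000, f(m) = -0.248747 < 0 → root in [0.468000, 0.696000]
step 2: m = 0.582000, f(m) = -0.014355 < 0 → root in [0.468000, 0.582000]
Midpoint of [0.468000, 0.582000] = 0.525000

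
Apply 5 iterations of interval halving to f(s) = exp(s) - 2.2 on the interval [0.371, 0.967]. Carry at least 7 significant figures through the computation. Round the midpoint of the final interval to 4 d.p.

0.7901

f(0.371000) = -0.750817, f(0.967000) = 0.430042 (opposite signs)
step 1: m = 0.669000, f(m) = -0.247716 < 0 → root in [0.669000, 0.967000]
step 2: m = 0.818000, f(m) = 0.065963 > 0 → root in [0.669000, 0.818000]
step 3: m = 0.743500, f(m) = -0.096716 < 0 → root in [0.743500, 0.818000]
step 4: m = 0.780750, f(m) = -0.016891 < 0 → root in [0.780750, 0.818000]
step 5: m = 0.799375, f(m) = 0.024150 > 0 → root in [0.780750, 0.799375]
Midpoint of [0.780750, 0.799375] = 0.790063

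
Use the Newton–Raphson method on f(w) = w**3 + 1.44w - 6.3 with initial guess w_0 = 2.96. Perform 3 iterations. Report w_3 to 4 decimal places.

1.5942

f'(w) = 3w**2 + 1.44
w_0 = 2.960000: f = 23.896736, f' = 27.724800 → w_1 = 2.960000 - (23.896736)/(27.724800) = 2.098074
w_1 = 2.098074: f = 5.956764, f' = 14.645739 → w_2 = 2.098074 - (5.956764)/(14.645739) = 1.691350
w_2 = 1.691350: f = 0.973933, f' = 10.021998 → w_3 = 1.691350 - (0.973933)/(10.021998) = 1.594171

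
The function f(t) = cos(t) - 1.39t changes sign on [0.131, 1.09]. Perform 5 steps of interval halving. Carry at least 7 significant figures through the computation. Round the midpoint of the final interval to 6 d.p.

0.595516

f(0.131000) = 0.809342, f(1.090000) = -1.052615 (opposite signs)
step 1: m = 0.610500, f(m) = -0.029234 < 0 → root in [0.131000, 0.610500]
step 2: m = 0.370750, f(m) = 0.416713 > 0 → root in [0.370750, 0.610500]
step 3: m = 0.490625, f(m) = 0.200070 > 0 → root in [0.490625, 0.610500]
step 4: m = 0.550563, f(m) = 0.086949 > 0 → root in [0.550563, 0.610500]
step 5: m = 0.580531, f(m) = 0.029233 > 0 → root in [0.580531, 0.610500]
Midpoint of [0.580531, 0.610500] = 0.595516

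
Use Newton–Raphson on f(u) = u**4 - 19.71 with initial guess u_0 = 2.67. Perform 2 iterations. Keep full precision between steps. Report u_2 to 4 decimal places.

2.1221

Newton update: u ← u − f(u)/f'(u).
f'(u) = 4u**3
u_0 = 2.670000: f = 31.111215, f' = 76.136652 → u_1 = 2.670000 - (31.111215)/(76.136652) = 2.261377
u_1 = 2.261377: f = 6.441199, f' = 46.257131 → u_2 = 2.261377 - (6.441199)/(46.257131) = 2.122129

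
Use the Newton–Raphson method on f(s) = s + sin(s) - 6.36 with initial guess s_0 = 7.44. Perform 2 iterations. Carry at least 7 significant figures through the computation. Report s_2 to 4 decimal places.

f'(s) = 1 + cos(s)
s_0 = 7.440000: f = 1.995526, f' = 1.402258 → s_1 = 7.440000 - (1.995526)/(1.402258) = 6.016919
s_1 = 6.016919: f = -0.606212, f' = 1.964760 → s_2 = 6.016919 - (-0.606212)/(1.964760) = 6.325462

6.3255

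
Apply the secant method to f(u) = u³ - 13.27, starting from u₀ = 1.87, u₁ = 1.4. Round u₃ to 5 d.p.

f(u_0) = -6.730797, f(u_1) = -10.526000
u_2 = 1.400000 - (-10.526000)·(1.400000 - 1.870000)/(-10.526000 - (-6.730797)) = 2.703546; f(u_2) = 6.490643
u_3 = 2.703546 - (6.490643)·(2.703546 - 1.400000)/(6.490643 - (-10.526000)) = 2.206335; f(u_3) = -2.529746

2.20634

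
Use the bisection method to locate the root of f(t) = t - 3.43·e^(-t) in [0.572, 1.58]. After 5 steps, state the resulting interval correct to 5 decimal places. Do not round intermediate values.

f(0.572000) = -1.363877, f(1.580000) = 0.873505 (opposite signs)
step 1: m = 1.076000, f(m) = -0.093481 < 0 → root in [1.076000, 1.580000]
step 2: m = 1.328000, f(m) = 0.419027 > 0 → root in [1.076000, 1.328000]
step 3: m = 1.202000, f(m) = 0.170968 > 0 → root in [1.076000, 1.202000]
step 4: m = 1.139000, f(m) = 0.040923 > 0 → root in [1.076000, 1.139000]
step 5: m = 1.107500, f(m) = -0.025717 < 0 → root in [1.107500, 1.139000]

[1.10750, 1.13900]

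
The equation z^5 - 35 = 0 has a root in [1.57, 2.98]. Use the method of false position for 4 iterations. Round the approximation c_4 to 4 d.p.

f(1.570000) = -25.461101, f(2.980000) = 200.007282
step 1: c = 1.729225, f(c) = -19.538300 < 0 → new bracket [1.729225, 2.980000]
step 2: c = 1.840537, f(c) = -13.878620 < 0 → new bracket [1.840537, 2.980000]
step 3: c = 1.914474, f(c) = -9.281394 < 0 → new bracket [1.914474, 2.980000]
step 4: c = 1.961727, f(c) = -5.946854 < 0 → new bracket [1.961727, 2.980000]

1.9617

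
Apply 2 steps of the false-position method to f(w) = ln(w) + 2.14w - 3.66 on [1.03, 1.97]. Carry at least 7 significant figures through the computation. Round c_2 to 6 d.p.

f(1.030000) = -1.426241, f(1.970000) = 1.233834
step 1: c = 1.533996, f(c) = 0.050627 > 0 → new bracket [1.030000, 1.533996]
step 2: c = 1.516719, f(c) = 0.002328 > 0 → new bracket [1.030000, 1.516719]

1.516719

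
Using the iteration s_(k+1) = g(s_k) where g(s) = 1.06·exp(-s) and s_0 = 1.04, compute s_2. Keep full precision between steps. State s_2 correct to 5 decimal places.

0.72877

s_1 = g(1.040000) = 0.374662
s_2 = g(0.374662) = 0.728773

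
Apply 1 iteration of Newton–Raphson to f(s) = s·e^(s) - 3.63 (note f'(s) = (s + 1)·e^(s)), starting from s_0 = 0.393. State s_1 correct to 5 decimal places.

1.86992

s_0 = 0.393000: f = -3.047803, f' = 2.063616 → s_1 = 0.393000 - (-3.047803)/(2.063616) = 1.869923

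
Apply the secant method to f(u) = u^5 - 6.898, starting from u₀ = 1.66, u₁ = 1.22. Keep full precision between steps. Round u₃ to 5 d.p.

f(u_0) = 5.706930, f(u_1) = -4.195292
u_2 = 1.220000 - (-4.195292)·(1.220000 - 1.660000)/(-4.195292 - (5.706930)) = 1.406416; f(u_2) = -1.395395
u_3 = 1.406416 - (-1.395395)·(1.406416 - 1.220000)/(-1.395395 - (-4.195292)) = 1.499320; f(u_3) = 0.678558

1.49932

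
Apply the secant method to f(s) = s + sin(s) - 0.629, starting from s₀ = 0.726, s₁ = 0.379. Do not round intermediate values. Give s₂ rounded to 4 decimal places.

0.3140

Secant update: s_(k+1) = s_k − f(s_k)·(s_k − s_(k-1))/(f(s_k) − f(s_(k-1))).
f(s_0) = 0.760884, f(s_1) = 0.119992
s_2 = 0.379000 - (0.119992)·(0.379000 - 0.726000)/(0.119992 - (0.760884)) = 0.314033; f(s_2) = -0.006071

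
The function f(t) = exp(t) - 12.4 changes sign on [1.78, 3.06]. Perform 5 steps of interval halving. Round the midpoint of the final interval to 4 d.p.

2.5200

f(1.780000) = -6.470144, f(3.060000) = 8.927557 (opposite signs)
step 1: m = 2.420000, f(m) = -1.154141 < 0 → root in [2.420000, 3.060000]
step 2: m = 2.740000, f(m) = 3.086985 > 0 → root in [2.420000, 2.740000]
step 3: m = 2.580000, f(m) = 0.797138 > 0 → root in [2.420000, 2.580000]
step 4: m = 2.500000, f(m) = -0.217506 < 0 → root in [2.500000, 2.580000]
step 5: m = 2.540000, f(m) = 0.279671 > 0 → root in [2.500000, 2.540000]
Midpoint of [2.500000, 2.540000] = 2.520000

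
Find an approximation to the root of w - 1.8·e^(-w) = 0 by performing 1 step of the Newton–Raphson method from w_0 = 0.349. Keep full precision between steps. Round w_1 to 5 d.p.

Newton update: w ← w − f(w)/f'(w).
f'(w) = 1 + 1.8·e^(-w)
w_0 = 0.349000: f = -0.920708, f' = 2.269708 → w_1 = 0.349000 - (-0.920708)/(2.269708) = 0.754650

0.75465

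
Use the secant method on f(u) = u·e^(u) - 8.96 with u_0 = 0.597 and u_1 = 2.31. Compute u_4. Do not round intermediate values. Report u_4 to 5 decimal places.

1.74901

f(u_0) = -7.875454, f(u_1) = 14.311921
u_2 = 2.310000 - (14.311921)·(2.310000 - 0.597000)/(14.311921 - (-7.875454)) = 1.205033; f(u_2) = -4.938964
u_3 = 1.205033 - (-4.938964)·(1.205033 - 2.310000)/(-4.938964 - (14.311921)) = 1.488521; f(u_3) = -2.365054
u_4 = 1.488521 - (-2.365054)·(1.488521 - 1.205033)/(-2.365054 - (-4.938964)) = 1.749006; f(u_4) = 1.094828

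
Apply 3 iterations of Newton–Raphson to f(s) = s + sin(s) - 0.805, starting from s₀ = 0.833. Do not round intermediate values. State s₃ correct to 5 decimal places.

Newton update: s ← s − f(s)/f'(s).
f'(s) = 1 + cos(s)
s_0 = 0.833000: f = 0.767953, f' = 1.672659 → s_1 = 0.833000 - (0.767953)/(1.672659) = 0.373879
s_1 = 0.373879: f = -0.065892, f' = 1.930918 → s_2 = 0.373879 - (-0.065892)/(1.930918) = 0.408004
s_2 = 0.408004: f = -0.000219, f' = 1.917915 → s_3 = 0.408004 - (-0.000219)/(1.917915) = 0.408118

0.40812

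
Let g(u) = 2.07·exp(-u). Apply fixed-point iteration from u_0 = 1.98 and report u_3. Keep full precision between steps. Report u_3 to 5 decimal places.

0.43698

u_1 = g(1.980000) = 0.285803
u_2 = g(0.285803) = 1.555420
u_3 = g(1.555420) = 0.436979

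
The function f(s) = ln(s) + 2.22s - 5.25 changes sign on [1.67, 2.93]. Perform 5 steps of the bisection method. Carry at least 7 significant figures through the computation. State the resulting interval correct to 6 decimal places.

f(1.670000) = -1.029776, f(2.930000) = 2.329602 (opposite signs)
step 1: m = 2.300000, f(m) = 0.688909 > 0 → root in [1.670000, 2.300000]
step 2: m = 1.985000, f(m) = -0.157681 < 0 → root in [1.985000, 2.300000]
step 3: m = 2.142500, f(m) = 0.268323 > 0 → root in [1.985000, 2.142500]
step 4: m = 2.063750, f(m) = 0.056050 > 0 → root in [1.985000, 2.063750]
step 5: m = 2.024375, f(m) = -0.050626 < 0 → root in [2.024375, 2.063750]

[2.024375, 2.063750]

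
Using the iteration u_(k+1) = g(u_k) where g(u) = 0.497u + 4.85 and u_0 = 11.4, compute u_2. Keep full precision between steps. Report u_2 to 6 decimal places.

u_1 = g(11.400000) = 10.515800
u_2 = g(10.515800) = 10.076353

10.076353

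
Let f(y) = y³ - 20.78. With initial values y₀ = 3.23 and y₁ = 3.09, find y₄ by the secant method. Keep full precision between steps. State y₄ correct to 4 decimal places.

f(y_0) = 12.918267, f(y_1) = 8.723629
y_2 = 3.090000 - (8.723629)·(3.090000 - 3.230000)/(8.723629 - (12.918267)) = 2.798841; f(y_2) = 1.144743
y_3 = 2.798841 - (1.144743)·(2.798841 - 3.090000)/(1.144743 - (8.723629)) = 2.754863; f(y_3) = 0.127396
y_4 = 2.754863 - (0.127396)·(2.754863 - 2.798841)/(0.127396 - (1.144743)) = 2.749356; f(y_4) = 0.002263

2.7494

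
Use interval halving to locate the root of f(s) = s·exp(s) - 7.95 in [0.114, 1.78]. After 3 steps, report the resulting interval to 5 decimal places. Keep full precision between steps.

f(0.114000) = -7.822234, f(1.780000) = 2.605144 (opposite signs)
step 1: m = 0.947000, f(m) = -5.508668 < 0 → root in [0.947000, 1.780000]
step 2: m = 1.363500, f(m) = -2.618914 < 0 → root in [1.363500, 1.780000]
step 3: m = 1.571750, f(m) = -0.381918 < 0 → root in [1.571750, 1.780000]

[1.57175, 1.78000]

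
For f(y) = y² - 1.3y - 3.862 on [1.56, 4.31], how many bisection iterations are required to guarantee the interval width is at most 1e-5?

Initial width b − a = 4.31 − 1.56 = 2.750000.
After n steps the width is (b−a)/2^n; need (b−a)/2^n ≤ 1e-5.
So n ≥ log₂(2.750000/1e-5) = log₂(275000.0000) ≈ 18.0691.
Hence n = 19.

19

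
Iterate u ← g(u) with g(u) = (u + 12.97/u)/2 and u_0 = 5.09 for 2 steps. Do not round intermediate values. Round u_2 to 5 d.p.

u_1 = g(5.090000) = 3.819067
u_2 = g(3.819067) = 3.607592

3.60759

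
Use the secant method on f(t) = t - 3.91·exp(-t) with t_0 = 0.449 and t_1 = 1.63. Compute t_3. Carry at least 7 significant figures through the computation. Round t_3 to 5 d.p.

1.17946

f(t_0) = -2.046620, f(t_1) = 0.863915
t_2 = 1.630000 - (0.863915)·(1.630000 - 0.449000)/(0.863915 - (-2.046620)) = 1.279451; f(t_2) = 0.191729
t_3 = 1.279451 - (0.191729)·(1.279451 - 1.630000)/(0.191729 - (0.863915)) = 1.179464; f(t_3) = -0.022641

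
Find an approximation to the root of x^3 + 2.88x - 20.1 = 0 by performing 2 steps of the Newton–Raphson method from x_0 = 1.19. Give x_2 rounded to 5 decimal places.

2.58422

f'(x) = 3x^2 + 2.88
x_0 = 1.190000: f = -14.987641, f' = 7.128300 → x_1 = 1.190000 - (-14.987641)/(7.128300) = 3.292555
x_1 = 3.292555: f = 25.076870, f' = 35.402750 → x_2 = 3.292555 - (25.076870)/(35.402750) = 2.584224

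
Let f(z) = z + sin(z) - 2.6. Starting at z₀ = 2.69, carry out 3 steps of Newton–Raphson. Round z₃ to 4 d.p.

f'(z) = 1 + cos(z)
z_0 = 2.690000: f = 0.526399, f' = 0.100247 → z_1 = 2.690000 - (0.526399)/(0.100247) = -2.561032
z_1 = -2.561032: f = -5.709525, f' = 0.163845 → z_2 = -2.561032 - (-5.709525)/(0.163845) = 32.286119
z_2 = 32.286119: f = 30.450573, f' = 1.644679 → z_3 = 32.286119 - (30.450573)/(1.644679) = 13.771522

13.7715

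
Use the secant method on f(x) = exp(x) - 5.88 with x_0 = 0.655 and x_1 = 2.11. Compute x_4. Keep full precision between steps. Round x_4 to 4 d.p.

f(x_0) = -3.954857, f(x_1) = 2.368241
x_2 = 2.110000 - (2.368241)·(2.110000 - 0.655000)/(2.368241 - (-3.954857)) = 1.565047; f(x_2) = -1.097100
x_3 = 1.565047 - (-1.097100)·(1.565047 - 2.110000)/(-1.097100 - (2.368241)) = 1.737575; f(x_3) = -0.196456
x_4 = 1.737575 - (-0.196456)·(1.737575 - 1.565047)/(-0.196456 - (-1.097100)) = 1.775208; f(x_4) = 0.021510

1.7752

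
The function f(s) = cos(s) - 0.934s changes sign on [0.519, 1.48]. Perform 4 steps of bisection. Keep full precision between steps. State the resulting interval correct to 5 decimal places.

f(0.519000) = 0.383570, f(1.480000) = -1.291648 (opposite signs)
step 1: m = 0.999500, f(m) = -0.392810 < 0 → root in [0.519000, 0.999500]
step 2: m = 0.759250, f(m) = 0.016213 > 0 → root in [0.759250, 0.999500]
step 3: m = 0.879375, f(m) = -0.183704 < 0 → root in [0.759250, 0.879375]
step 4: m = 0.819312, f(m) = -0.082514 < 0 → root in [0.759250, 0.819312]

[0.75925, 0.81931]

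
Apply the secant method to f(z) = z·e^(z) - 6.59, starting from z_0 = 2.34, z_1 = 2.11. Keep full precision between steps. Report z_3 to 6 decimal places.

f(z_0) = 17.702094, f(z_1) = 10.813789
z_2 = 2.110000 - (10.813789)·(2.110000 - 2.340000)/(10.813789 - (17.702094)) = 1.748928; f(z_2) = 3.463608
z_3 = 1.748928 - (3.463608)·(1.748928 - 2.110000)/(3.463608 - (10.813789)) = 1.578781; f(z_3) = 1.065580

1.578781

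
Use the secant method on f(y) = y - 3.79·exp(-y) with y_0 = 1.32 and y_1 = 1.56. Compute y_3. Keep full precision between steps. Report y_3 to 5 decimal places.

f(y_0) = 0.307557, f(y_1) = 0.763584
y_2 = 1.560000 - (0.763584)·(1.560000 - 1.320000)/(0.763584 - (0.307557)) = 1.158137; f(y_2) = -0.032190
y_3 = 1.158137 - (-0.032190)·(1.158137 - 1.560000)/(-0.032190 - (0.763584)) = 1.174393; f(y_3) = 0.003259

1.17439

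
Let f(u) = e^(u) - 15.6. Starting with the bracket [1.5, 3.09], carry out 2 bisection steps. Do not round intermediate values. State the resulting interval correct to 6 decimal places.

[2.692500, 3.090000]

f(1.500000) = -11.118311, f(3.090000) = 6.377078 (opposite signs)
step 1: m = 2.295000, f(m) = -5.675564 < 0 → root in [2.295000, 3.090000]
step 2: m = 2.692500, f(m) = -0.831449 < 0 → root in [2.692500, 3.090000]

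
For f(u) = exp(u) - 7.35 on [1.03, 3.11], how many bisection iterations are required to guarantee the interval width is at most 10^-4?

15

Initial width b − a = 3.11 − 1.03 = 2.080000.
After n steps the width is (b−a)/2^n; need (b−a)/2^n ≤ 10^-4.
So n ≥ log₂(2.080000/10^-4) = log₂(20800.0000) ≈ 14.3443.
Hence n = 15.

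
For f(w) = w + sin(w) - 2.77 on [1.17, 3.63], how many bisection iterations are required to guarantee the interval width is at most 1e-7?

Initial width b − a = 3.63 − 1.17 = 2.460000.
After n steps the width is (b−a)/2^n; need (b−a)/2^n ≤ 1e-7.
So n ≥ log₂(2.460000/1e-7) = log₂(24600000.0000) ≈ 24.5522.
Hence n = 25.

25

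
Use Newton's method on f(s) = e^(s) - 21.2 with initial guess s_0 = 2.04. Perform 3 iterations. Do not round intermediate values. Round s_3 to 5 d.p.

3.07622

Newton update: s ← s − f(s)/f'(s).
f'(s) = e^(s)
s_0 = 2.040000: f = -13.509391, f' = 7.690609 → s_1 = 2.040000 - (-13.509391)/(7.690609) = 3.796609
s_1 = 3.796609: f = 23.349845, f' = 44.549845 → s_2 = 3.796609 - (23.349845)/(44.549845) = 3.272480
s_2 = 3.272480: f = 5.176676, f' = 26.376676 → s_3 = 3.272480 - (5.176676)/(26.376676) = 3.076221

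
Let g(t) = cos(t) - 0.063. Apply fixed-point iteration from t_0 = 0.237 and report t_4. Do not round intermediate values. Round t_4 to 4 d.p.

t_1 = g(0.237000) = 0.909047
t_2 = g(0.909047) = 0.551498
t_3 = g(0.551498) = 0.788741
t_4 = g(0.788741) = 0.641739

0.6417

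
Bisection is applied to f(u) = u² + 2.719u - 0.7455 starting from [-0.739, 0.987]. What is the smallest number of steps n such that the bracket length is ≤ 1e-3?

11

Initial width b − a = 0.987 − -0.739 = 1.726000.
After n steps the width is (b−a)/2^n; need (b−a)/2^n ≤ 1e-3.
So n ≥ log₂(1.726000/1e-3) = log₂(1726.0000) ≈ 10.7532.
Hence n = 11.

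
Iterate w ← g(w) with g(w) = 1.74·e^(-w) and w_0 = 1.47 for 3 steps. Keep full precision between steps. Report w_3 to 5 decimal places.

0.54205

w_1 = g(1.470000) = 0.400070
w_2 = g(0.400070) = 1.166275
w_3 = g(1.166275) = 0.542054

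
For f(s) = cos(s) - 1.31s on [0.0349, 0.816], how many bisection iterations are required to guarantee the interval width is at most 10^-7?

Initial width b − a = 0.816 − 0.0349 = 0.781100.
After n steps the width is (b−a)/2^n; need (b−a)/2^n ≤ 10^-7.
So n ≥ log₂(0.781100/10^-7) = log₂(7811000.0000) ≈ 22.8971.
Hence n = 23.

23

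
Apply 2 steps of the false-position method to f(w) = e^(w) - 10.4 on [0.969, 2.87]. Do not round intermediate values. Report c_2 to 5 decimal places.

f(0.969000) = -7.764692, f(2.870000) = 7.237018
step 1: c = 1.952933, f(c) = -3.350666 < 0 → new bracket [1.952933, 2.870000]
step 2: c = 2.243156, f(c) = -0.976979 < 0 → new bracket [2.243156, 2.870000]

2.24316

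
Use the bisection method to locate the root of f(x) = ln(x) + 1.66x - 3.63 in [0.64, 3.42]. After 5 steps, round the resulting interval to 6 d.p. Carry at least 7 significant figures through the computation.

f(0.640000) = -3.013887, f(3.420000) = 3.276841 (opposite signs)
step 1: m = 2.030000, f(m) = 0.447836 > 0 → root in [0.640000, 2.030000]
step 2: m = 1.335000, f(m) = -1.124969 < 0 → root in [1.335000, 2.030000]
step 3: m = 1.682500, f(m) = -0.316769 < 0 → root in [1.682500, 2.030000]
step 4: m = 1.856250, f(m) = 0.069933 > 0 → root in [1.682500, 1.856250]
step 5: m = 1.769375, f(m) = -0.122211 < 0 → root in [1.769375, 1.856250]

[1.769375, 1.856250]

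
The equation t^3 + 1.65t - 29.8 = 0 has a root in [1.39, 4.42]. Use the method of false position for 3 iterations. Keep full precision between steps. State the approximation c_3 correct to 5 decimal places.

False-position update: c = (a·f(b) − b·f(a))/(f(b) − f(a)); replace the endpoint whose sign matches f(c).
f(1.390000) = -24.820881, f(4.420000) = 63.843888
step 1: c = 2.238220, f(c) = -14.894278 < 0 → new bracket [2.238220, 4.420000]
step 2: c = 2.650930, f(c) = -6.796730 < 0 → new bracket [2.650930, 4.420000]
step 3: c = 2.821143, f(c) = -2.692077 < 0 → new bracket [2.821143, 4.420000]

2.82114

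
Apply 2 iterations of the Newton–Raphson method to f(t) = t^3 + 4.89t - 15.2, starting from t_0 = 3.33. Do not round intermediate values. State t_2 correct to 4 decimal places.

f'(t) = 3t^2 + 4.89
t_0 = 3.330000: f = 38.009737, f' = 38.156700 → t_1 = 3.330000 - (38.009737)/(38.156700) = 2.333852
t_1 = 2.333852: f = 8.924704, f' = 21.230589 → t_2 = 2.333852 - (8.924704)/(21.230589) = 1.913482

1.9135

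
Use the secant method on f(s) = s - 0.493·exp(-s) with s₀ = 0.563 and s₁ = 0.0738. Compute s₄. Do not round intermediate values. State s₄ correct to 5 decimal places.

f(s_0) = 0.282237, f(s_1) = -0.384127
s_2 = 0.073800 - (-0.384127)·(0.073800 - 0.563000)/(-0.384127 - (0.282237)) = 0.355800; f(s_2) = 0.010398
s_3 = 0.355800 - (0.010398)·(0.355800 - 0.073800)/(0.010398 - (-0.384127)) = 0.348368; f(s_3) = 0.000389
s_4 = 0.348368 - (0.000389)·(0.348368 - 0.355800)/(0.000389 - (0.010398)) = 0.348079; f(s_4) = -0.000000

0.34808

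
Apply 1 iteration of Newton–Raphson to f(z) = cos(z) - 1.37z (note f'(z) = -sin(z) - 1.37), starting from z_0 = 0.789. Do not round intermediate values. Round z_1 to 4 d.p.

0.6080

z_0 = 0.789000: f = -0.376375, f' = -2.079649 → z_1 = 0.789000 - (-0.376375)/(-2.079649) = 0.608020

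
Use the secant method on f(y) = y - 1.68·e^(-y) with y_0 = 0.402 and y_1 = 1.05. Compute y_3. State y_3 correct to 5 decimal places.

0.77311

f(y_0) = -0.721888, f(y_1) = 0.462105
y_2 = 1.050000 - (0.462105)·(1.050000 - 0.402000)/(0.462105 - (-0.721888)) = 0.797090; f(y_2) = 0.040017
y_3 = 0.797090 - (0.040017)·(0.797090 - 1.050000)/(0.040017 - (0.462105)) = 0.773112; f(y_3) = -0.002333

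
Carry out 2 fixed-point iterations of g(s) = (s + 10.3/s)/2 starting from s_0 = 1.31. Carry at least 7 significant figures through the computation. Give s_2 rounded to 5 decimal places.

3.41606

s_1 = g(1.310000) = 4.586298
s_2 = g(4.586298) = 3.416059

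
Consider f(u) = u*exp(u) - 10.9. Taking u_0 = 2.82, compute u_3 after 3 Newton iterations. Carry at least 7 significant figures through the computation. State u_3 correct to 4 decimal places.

f'(u) = (u+1)*exp(u)
u_0 = 2.820000: f = 36.410719, f' = 64.087570 → u_1 = 2.820000 - (36.410719)/(64.087570) = 2.251860
u_1 = 2.251860: f = 10.504825, f' = 30.910224 → u_2 = 2.251860 - (10.504825)/(30.910224) = 1.912010
u_2 = 1.912010: f = 2.037959, f' = 19.704638 → u_3 = 1.912010 - (2.037959)/(19.704638) = 1.808585

1.8086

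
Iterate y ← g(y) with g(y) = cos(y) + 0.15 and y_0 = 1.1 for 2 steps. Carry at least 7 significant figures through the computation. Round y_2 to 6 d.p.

y_1 = g(1.100000) = 0.603596
y_2 = g(0.603596) = 0.973300

0.973300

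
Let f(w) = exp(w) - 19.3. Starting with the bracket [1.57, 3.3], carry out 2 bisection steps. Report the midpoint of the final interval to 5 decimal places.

3.08375

f(1.570000) = -14.493352, f(3.300000) = 7.812639 (opposite signs)
step 1: m = 2.435000, f(m) = -7.884181 < 0 → root in [2.435000, 3.300000]
step 2: m = 2.867500, f(m) = -1.707019 < 0 → root in [2.867500, 3.300000]
Midpoint of [2.867500, 3.300000] = 3.083750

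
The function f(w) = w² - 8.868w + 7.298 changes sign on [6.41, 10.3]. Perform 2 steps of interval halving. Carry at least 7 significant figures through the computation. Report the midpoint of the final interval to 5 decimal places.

7.86875

f(6.410000) = -8.457780, f(10.300000) = 22.047600 (opposite signs)
step 1: m = 8.355000, f(m) = 3.011885 > 0 → root in [6.410000, 8.355000]
step 2: m = 7.382500, f(m) = -3.668704 < 0 → root in [7.382500, 8.355000]
Midpoint of [7.382500, 8.355000] = 7.868750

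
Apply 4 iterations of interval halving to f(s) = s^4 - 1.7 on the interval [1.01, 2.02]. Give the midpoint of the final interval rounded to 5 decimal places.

1.16781

f(1.010000) = -0.659396, f(2.020000) = 14.949664 (opposite signs)
step 1: m = 1.515000, f(m) = 3.568058 > 0 → root in [1.010000, 1.515000]
step 2: m = 1.262500, f(m) = 0.840537 > 0 → root in [1.010000, 1.262500]
step 3: m = 1.136250, f(m) = -0.033154 < 0 → root in [1.136250, 1.262500]
step 4: m = 1.199375, f(m) = 0.369283 > 0 → root in [1.136250, 1.199375]
Midpoint of [1.136250, 1.199375] = 1.167813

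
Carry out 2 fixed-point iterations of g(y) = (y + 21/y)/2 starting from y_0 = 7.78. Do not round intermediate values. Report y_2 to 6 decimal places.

y_1 = g(7.780000) = 5.239614
y_2 = g(5.239614) = 4.623771

4.623771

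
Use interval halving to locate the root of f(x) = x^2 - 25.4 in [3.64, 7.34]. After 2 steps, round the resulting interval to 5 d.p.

f(3.640000) = -12.150400, f(7.340000) = 28.475600 (opposite signs)
step 1: m = 5.490000, f(m) = 4.740100 > 0 → root in [3.640000, 5.490000]
step 2: m = 4.565000, f(m) = -4.560775 < 0 → root in [4.565000, 5.490000]

[4.56500, 5.49000]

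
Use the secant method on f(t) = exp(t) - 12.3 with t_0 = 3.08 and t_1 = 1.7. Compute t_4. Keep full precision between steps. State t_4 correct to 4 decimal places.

f(t_0) = 9.458402, f(t_1) = -6.826053
t_2 = 1.700000 - (-6.826053)·(1.700000 - 3.080000)/(-6.826053 - (9.458402)) = 2.278463; f(t_2) = -2.538336
t_3 = 2.278463 - (-2.538336)·(2.278463 - 1.700000)/(-2.538336 - (-6.826053)) = 2.620914; f(t_3) = 1.448283
t_4 = 2.620914 - (1.448283)·(2.620914 - 2.278463)/(1.448283 - (-2.538336)) = 2.496506; f(t_4) = -0.159994

2.4965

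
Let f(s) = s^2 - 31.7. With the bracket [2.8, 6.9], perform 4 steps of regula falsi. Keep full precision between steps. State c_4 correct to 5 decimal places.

5.62988

f(2.800000) = -23.860000, f(6.900000) = 15.910000
step 1: c = 5.259794, f(c) = -4.034569 < 0 → new bracket [5.259794, 6.900000]
step 2: c = 5.591590, f(c) = -0.434125 < 0 → new bracket [5.591590, 6.900000]
step 3: c = 5.626343, f(c) = -0.044264 < 0 → new bracket [5.626343, 6.900000]
step 4: c = 5.629877, f(c) = -0.004488 < 0 → new bracket [5.629877, 6.900000]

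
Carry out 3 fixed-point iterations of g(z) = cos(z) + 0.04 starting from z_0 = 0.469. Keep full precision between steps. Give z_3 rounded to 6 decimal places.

0.844352

z_1 = g(0.469000) = 0.932021
z_2 = g(0.932021) = 0.636213
z_3 = g(0.636213) = 0.844352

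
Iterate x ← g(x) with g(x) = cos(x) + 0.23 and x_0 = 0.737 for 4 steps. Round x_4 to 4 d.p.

0.8275

x_1 = g(0.737000) = 0.970488
x_2 = g(0.970488) = 0.794897
x_3 = g(0.794897) = 0.930358
x_4 = g(0.930358) = 0.827547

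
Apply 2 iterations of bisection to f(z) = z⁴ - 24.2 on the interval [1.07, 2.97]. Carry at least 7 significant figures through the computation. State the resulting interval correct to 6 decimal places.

[2.020000, 2.495000]

f(1.070000) = -22.889204, f(2.970000) = 53.608277 (opposite signs)
step 1: m = 2.020000, f(m) = -7.550336 < 0 → root in [2.020000, 2.970000]
step 2: m = 2.495000, f(m) = 14.550936 > 0 → root in [2.020000, 2.495000]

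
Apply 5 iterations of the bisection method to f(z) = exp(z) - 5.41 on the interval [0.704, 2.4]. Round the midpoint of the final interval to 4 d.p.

1.6845

f(0.704000) = -3.388176, f(2.400000) = 5.613176 (opposite signs)
step 1: m = 1.552000, f(m) = -0.689097 < 0 → root in [1.552000, 2.400000]
step 2: m = 1.976000, f(m) = 1.803830 > 0 → root in [1.552000, 1.976000]
step 3: m = 1.764000, f(m) = 0.425734 > 0 → root in [1.552000, 1.764000]
step 4: m = 1.658000, f(m) = -0.161197 < 0 → root in [1.658000, 1.764000]
step 5: m = 1.711000, f(m) = 0.124493 > 0 → root in [1.658000, 1.711000]
Midpoint of [1.658000, 1.711000] = 1.684500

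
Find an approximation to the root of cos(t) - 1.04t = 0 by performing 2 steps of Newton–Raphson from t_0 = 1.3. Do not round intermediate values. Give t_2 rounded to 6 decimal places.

f'(t) = -sin(t) - 1.04
t_0 = 1.300000: f = -1.084501, f' = -2.003558 → t_1 = 1.300000 - (-1.084501)/(-2.003558) = 0.758712
t_1 = 0.758712: f = -0.063338, f' = -1.727988 → t_2 = 0.758712 - (-0.063338)/(-1.727988) = 0.722058

0.722058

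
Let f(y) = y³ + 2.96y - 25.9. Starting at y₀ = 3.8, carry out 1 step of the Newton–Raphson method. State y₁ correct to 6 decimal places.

2.930942

f'(y) = 3y² + 2.96
y_0 = 3.800000: f = 40.220000, f' = 46.280000 → y_1 = 3.800000 - (40.220000)/(46.280000) = 2.930942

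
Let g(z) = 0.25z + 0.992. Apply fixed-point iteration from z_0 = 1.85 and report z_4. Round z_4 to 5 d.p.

1.32473

z_1 = g(1.850000) = 1.454500
z_2 = g(1.454500) = 1.355625
z_3 = g(1.355625) = 1.330906
z_4 = g(1.330906) = 1.324727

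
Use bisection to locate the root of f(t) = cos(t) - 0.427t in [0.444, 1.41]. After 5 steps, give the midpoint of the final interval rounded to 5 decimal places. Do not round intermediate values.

1.09303

f(0.444000) = 0.713453, f(1.410000) = -0.441966 (opposite signs)
step 1: m = 0.927000, f(m) = 0.204407 > 0 → root in [0.927000, 1.410000]
step 2: m = 1.168500, f(m) = -0.107417 < 0 → root in [0.927000, 1.168500]
step 3: m = 1.047750, f(m) = 0.052132 > 0 → root in [1.047750, 1.168500]
step 4: m = 1.108125, f(m) = -0.026829 < 0 → root in [1.047750, 1.108125]
step 5: m = 1.077937, f(m) = 0.012867 > 0 → root in [1.077937, 1.108125]
Midpoint of [1.077937, 1.108125] = 1.093031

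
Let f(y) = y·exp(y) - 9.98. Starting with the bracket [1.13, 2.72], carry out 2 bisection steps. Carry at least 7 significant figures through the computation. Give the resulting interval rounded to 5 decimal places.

[1.52750, 1.92500]

f(1.130000) = -6.481908, f(2.720000) = 31.310477 (opposite signs)
step 1: m = 1.925000, f(m) = 3.216161 > 0 → root in [1.130000, 1.925000]
step 2: m = 1.527500, f(m) = -2.943349 < 0 → root in [1.527500, 1.925000]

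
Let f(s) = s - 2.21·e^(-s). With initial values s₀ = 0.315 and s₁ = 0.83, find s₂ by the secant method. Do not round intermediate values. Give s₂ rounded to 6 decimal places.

f(s_0) = -1.297833, f(s_1) = -0.133669
s_2 = 0.830000 - (-0.133669)·(0.830000 - 0.315000)/(-0.133669 - (-1.297833)) = 0.889132; f(s_2) = -0.019205

0.889132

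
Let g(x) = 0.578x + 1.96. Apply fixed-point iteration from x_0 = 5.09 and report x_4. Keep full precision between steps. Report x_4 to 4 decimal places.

4.6943

x_1 = g(5.090000) = 4.902020
x_2 = g(4.902020) = 4.793368
x_3 = g(4.793368) = 4.730566
x_4 = g(4.730566) = 4.694267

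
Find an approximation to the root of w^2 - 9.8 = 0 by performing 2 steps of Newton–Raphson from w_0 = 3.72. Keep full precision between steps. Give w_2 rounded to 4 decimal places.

Newton update: w ← w − f(w)/f'(w).
f'(w) = 2w
w_0 = 3.720000: f = 4.038400, f' = 7.440000 → w_1 = 3.720000 - (4.038400)/(7.440000) = 3.177204
w_1 = 3.177204: f = 0.294627, f' = 6.354409 → w_2 = 3.177204 - (0.294627)/(6.354409) = 3.130839

3.1308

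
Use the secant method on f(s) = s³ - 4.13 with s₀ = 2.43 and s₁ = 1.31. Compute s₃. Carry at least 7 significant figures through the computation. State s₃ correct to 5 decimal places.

Secant update: s_(k+1) = s_k − f(s_k)·(s_k − s_(k-1))/(f(s_k) − f(s_(k-1))).
f(s_0) = 10.218907, f(s_1) = -1.881909
s_2 = 1.310000 - (-1.881909)·(1.310000 - 2.430000)/(-1.881909 - (10.218907)) = 1.484181; f(s_2) = -0.860653
s_3 = 1.484181 - (-0.860653)·(1.484181 - 1.310000)/(-0.860653 - (-1.881909)) = 1.630971; f(s_3) = 0.208492

1.63097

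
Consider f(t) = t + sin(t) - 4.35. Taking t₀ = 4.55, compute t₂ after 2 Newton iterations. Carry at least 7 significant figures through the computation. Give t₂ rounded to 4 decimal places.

5.2387

f'(t) = 1 + cos(t)
t_0 = 4.550000: f = -0.786844, f' = 0.838324 → t_1 = 4.550000 - (-0.786844)/(0.838324) = 5.488592
t_1 = 5.488592: f = 0.425013, f' = 1.700575 → t_2 = 5.488592 - (0.425013)/(1.700575) = 5.238669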